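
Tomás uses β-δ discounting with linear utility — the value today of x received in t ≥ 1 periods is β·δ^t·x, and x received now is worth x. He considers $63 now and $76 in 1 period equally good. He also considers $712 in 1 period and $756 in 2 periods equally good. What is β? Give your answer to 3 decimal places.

β ≈ 0.880

Both payoffs in the second observation are in the future, so β drops out: δ^1·712 = δ^2·756 ⇒ δ = 712/756 = 0.94180.
Now use the now-vs-future pair: 63 = β·δ·76 gives β = 63/(0.94180·76) ≈ 0.880.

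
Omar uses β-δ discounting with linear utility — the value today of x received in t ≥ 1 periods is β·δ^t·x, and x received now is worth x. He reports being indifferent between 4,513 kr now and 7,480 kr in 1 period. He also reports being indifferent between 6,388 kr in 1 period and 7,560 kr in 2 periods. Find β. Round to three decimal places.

From the later pair, β·δ^1·6388 = β·δ^2·7560; dividing through, δ = 6388/7560 = 0.84497.
Now use the now-vs-future pair: 4513 = β·δ·7480 gives β = 4513/(0.84497·7480) ≈ 0.714.

β ≈ 0.714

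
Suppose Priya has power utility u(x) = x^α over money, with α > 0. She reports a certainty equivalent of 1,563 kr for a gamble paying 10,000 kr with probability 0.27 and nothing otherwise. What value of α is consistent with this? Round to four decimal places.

The lottery's expected utility is 0.27·u(10000) + 0.73·u(0) = 0.27·10000^α (since u(0) = 0 for α > 0).
Equating: 1563^α = 0.27·10000^α, i.e. 0.1563^α = 0.27.
Taking logs: α·ln(1563/10000) = ln(0.27), so α = -1.3093333 / -1.8559780 ≈ 0.7055.

α ≈ 0.7055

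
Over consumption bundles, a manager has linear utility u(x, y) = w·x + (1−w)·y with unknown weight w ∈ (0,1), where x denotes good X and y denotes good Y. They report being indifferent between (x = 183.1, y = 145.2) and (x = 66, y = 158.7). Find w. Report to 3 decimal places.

u(183.1,145.2) = u(66,158.7) means w·183.1 + (1−w)·145.2 = w·66 + (1−w)·158.7.
Rearranging, 117.1·w − 13.5·(1−w) = 0.
So w/(1−w) = 13.5/117.1 = 0.1153, giving w = 13.5/(117.1+13.5) = 0.103.

w = 0.103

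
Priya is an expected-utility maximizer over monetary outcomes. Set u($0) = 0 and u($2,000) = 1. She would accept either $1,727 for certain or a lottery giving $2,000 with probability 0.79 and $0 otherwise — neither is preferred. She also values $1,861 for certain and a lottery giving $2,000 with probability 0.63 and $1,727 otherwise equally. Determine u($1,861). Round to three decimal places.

0.922

First, u($1,727) = 0.79·u($2,000) + 0.21·u($0) = 0.79.
The second indifference gives u($1,861) = 0.63·u($2,000) + 0.37·u($1,727) = 0.63·1.00 + 0.37·0.79 = 0.9223.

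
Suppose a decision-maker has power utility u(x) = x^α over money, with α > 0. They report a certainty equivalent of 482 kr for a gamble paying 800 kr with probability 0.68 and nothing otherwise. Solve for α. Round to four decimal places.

α ≈ 0.7612

The lottery's expected utility is 0.68·u(800) + 0.32·u(0) = 0.68·800^α (since u(0) = 0 for α > 0).
Indifference: 482^α = 0.68·800^α, so (482/800)^α = 0.68.
Taking logs: α·ln(482/800) = ln(0.68), so α = -0.3856625 / -0.5066676 ≈ 0.7612.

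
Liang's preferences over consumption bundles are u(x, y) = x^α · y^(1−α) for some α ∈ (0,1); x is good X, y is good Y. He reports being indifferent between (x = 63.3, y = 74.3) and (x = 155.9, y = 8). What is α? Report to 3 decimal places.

α ≈ 0.712

The Cobb–Douglas utilities coincide, so 63.3^α·74.3^(1−α) = 155.9^α·8^(1−α).
Rearrange to (63.3/155.9)^α = (8/74.3)^(1−α) and take logs: α·-0.901329 = (1−α)·-2.228669.
Thus α·(-3.129998) = -2.228669, so α = -2.228669/-3.129998 ≈ 0.712.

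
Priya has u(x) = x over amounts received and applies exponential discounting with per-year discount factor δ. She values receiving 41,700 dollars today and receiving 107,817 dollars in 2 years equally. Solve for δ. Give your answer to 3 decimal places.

Equating discounted utilities: u(41700) = δ^2·u(107817) ⇒ δ^2 = u(41700)/u(107817).
With u(x) = x: δ^2 = 41700/107817 = 0.38677.
Hence δ = (0.38677)^(1/2) = 0.62191.

δ ≈ 0.622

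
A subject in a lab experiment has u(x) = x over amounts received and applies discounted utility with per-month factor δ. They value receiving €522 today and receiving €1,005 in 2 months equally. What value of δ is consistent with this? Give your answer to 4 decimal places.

The payoff in 2 months is discounted by δ^2, so u(522) = δ^2·u(1005) and δ^2 = u(522)/u(1005).
With u(x) = x: δ^2 = 522/1005 = 0.51940.
So δ = 0.51940^(1/2) ≈ 0.7207.

δ ≈ 0.7207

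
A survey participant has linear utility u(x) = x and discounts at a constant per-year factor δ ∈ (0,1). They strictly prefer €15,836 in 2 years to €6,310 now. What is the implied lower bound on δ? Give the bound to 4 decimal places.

δ > 0.6312

Comparing present values: 6310 < δ^2·15836.
Dividing by 15836: δ^2 > 0.39846. Both sides are positive, so the square root keeps the direction.
δ > (6310/15836)^(1/2) ≈ 0.6312.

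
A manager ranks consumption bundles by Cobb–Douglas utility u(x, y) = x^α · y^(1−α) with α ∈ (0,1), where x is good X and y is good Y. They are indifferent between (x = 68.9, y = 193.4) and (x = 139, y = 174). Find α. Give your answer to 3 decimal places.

α ≈ 0.131

Indifference: 68.9^α · 193.4^(1−α) = 139^α · 174^(1−α).
Taking logs: α·ln 68.9 + (1−α)·ln 193.4 = α·ln 139 + (1−α)·ln 174, i.e. α·-0.701818 = (1−α)·-0.105705.
Thus α·(-0.807523) = -0.105705, so α = -0.105705/-0.807523 ≈ 0.131.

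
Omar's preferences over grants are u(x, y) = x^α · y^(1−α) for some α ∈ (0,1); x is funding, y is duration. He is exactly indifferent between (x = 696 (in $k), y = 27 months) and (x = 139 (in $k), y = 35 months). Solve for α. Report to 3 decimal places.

α ≈ 0.139

The Cobb–Douglas utilities coincide, so 696^α·27^(1−α) = 139^α·35^(1−α).
Rearrange to (696/139)^α = (35/27)^(1−α) and take logs: α·1.610876 = (1−α)·0.259511.
With A = 1.610876 and B = 0.259511: α·A = (1−α)·B, so α = B/(A+B) = 0.259511/1.870387 ≈ 0.139.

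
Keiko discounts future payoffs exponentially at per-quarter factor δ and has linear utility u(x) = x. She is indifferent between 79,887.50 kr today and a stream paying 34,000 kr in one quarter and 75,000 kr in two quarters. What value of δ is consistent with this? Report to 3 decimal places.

δ ≈ 0.830

Present value of the stream is 34000·δ + 75000·δ². Indifference gives 34000δ + 75000δ² = 79887.50.
So 75000δ² + 34000δ − 79887.50 = 0.
δ = (−34000 + √(34000² + 4·75000·79887.50)) / (2·75000) = (−34000 + √25122250000.00) / 150000 ≈ 0.830.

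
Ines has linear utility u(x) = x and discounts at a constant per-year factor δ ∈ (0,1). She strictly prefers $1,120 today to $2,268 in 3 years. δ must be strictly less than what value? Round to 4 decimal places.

δ < 0.7904

Under u(x) = x this choice says 1120 > δ^3·2268.
Dividing by 2268: δ^3 < 0.49383. Both sides are positive, so the cube root keeps the direction.
δ < 0.49383^(1/3) = 0.7904.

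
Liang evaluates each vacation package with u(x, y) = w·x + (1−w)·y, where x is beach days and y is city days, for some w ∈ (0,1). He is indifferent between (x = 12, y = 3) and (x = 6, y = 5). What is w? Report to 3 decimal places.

u(12,3) = u(6,5) means w·12 + (1−w)·3 = w·6 + (1−w)·5.
w·(12−6) = (1−w)·(5−3), i.e. w·6 = (1−w)·2.
Hence w = 2/(6+2) = 2/8 = 0.250.

w = 0.250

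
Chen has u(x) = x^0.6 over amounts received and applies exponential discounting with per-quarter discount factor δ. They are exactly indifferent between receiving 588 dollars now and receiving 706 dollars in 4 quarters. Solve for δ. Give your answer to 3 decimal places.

Equating discounted utilities: u(588) = δ^4·u(706) ⇒ δ^4 = u(588)/u(706).
With u(x) = x^0.6: δ^4 = 588^0.6/706^0.6 = (588/706)^0.6 = 0.89607.
Taking the 4th root: δ = 0.89607^(1/4) ≈ 0.973.

δ ≈ 0.973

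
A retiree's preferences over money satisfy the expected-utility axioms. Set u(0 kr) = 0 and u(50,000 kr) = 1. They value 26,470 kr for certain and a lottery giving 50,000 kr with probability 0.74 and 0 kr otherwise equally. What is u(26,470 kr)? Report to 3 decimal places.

0.740

By the standard-gamble method, u(26,470 kr) is just the indifference probability on the best outcome: 0.74.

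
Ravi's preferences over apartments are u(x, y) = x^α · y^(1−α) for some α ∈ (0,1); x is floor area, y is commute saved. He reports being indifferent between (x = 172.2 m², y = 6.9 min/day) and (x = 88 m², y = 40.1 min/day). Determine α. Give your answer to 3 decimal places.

α ≈ 0.724

The Cobb–Douglas utilities coincide, so 172.2^α·6.9^(1−α) = 88^α·40.1^(1−α).
(172.2/88)^α = (40.1/6.9)^(1−α); take logs: α·ln(172.2/88) = (1−α)·ln(40.1/6.9), i.e. α·0.671320 = (1−α)·1.759855.
So α/(1−α) = (1.759855)/(0.671320) = 2.621485, and α = 2.621485/3.621485 ≈ 0.724.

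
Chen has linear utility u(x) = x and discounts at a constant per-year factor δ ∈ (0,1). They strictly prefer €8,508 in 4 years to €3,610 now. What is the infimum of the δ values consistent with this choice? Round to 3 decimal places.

The preference means 3610 < δ^4·8508.
So δ^4 > 3610/8508 = 0.42431; taking the 4th root of both positive sides preserves the inequality.
δ > (3610/8508)^(1/4) ≈ 0.807.

δ > 0.807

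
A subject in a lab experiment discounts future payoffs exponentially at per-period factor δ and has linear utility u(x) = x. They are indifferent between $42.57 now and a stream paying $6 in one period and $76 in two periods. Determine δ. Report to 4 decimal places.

The stream is worth 6δ + 76δ² today, so 6δ + 76δ² = 42.57.
That is, 76δ² + 6δ − 42.57 = 0, a quadratic in δ.
The positive root is δ = [−6 + √(6² + 4·76·42.57)] / (2·76) = (−6 + 113.918)/152 ≈ 0.7100.

δ ≈ 0.7100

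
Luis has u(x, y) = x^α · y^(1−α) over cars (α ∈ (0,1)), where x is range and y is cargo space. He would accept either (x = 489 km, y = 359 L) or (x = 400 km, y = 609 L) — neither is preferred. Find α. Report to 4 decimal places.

Indifference: 489^α · 359^(1−α) = 400^α · 609^(1−α).
Taking logs: α·ln 489 + (1−α)·ln 359 = α·ln 400 + (1−α)·ln 609, i.e. α·0.2008979 = (1−α)·0.5284959.
With A = 0.2008979 and B = 0.5284959: α·A = (1−α)·B, so α = B/(A+B) = 0.5284959/0.7293938 ≈ 0.7246.

α ≈ 0.7246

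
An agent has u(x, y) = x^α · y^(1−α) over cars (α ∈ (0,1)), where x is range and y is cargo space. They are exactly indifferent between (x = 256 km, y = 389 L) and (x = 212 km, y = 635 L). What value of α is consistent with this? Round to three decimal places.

α ≈ 0.722

Indifference: 256^α · 389^(1−α) = 212^α · 635^(1−α).
(256/212)^α = (635/389)^(1−α); take logs: α·ln(256/212) = (1−α)·ln(635/389), i.e. α·0.188591 = (1−α)·0.490046.
Thus α·(0.678637) = 0.490046, so α = 0.490046/0.678637 ≈ 0.722.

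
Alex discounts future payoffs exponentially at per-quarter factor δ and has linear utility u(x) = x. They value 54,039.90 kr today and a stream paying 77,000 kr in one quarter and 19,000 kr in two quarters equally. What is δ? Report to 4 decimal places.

Present value of the stream is 77000·δ + 19000·δ². Indifference gives 77000δ + 19000δ² = 54039.90.
That is, 19000δ² + 77000δ − 54039.90 = 0, a quadratic in δ.
δ = (−77000 + √(77000² + 4·19000·54039.90)) / (2·19000) = (−77000 + √10036032400.00) / 38000 ≈ 0.6100.

δ ≈ 0.6100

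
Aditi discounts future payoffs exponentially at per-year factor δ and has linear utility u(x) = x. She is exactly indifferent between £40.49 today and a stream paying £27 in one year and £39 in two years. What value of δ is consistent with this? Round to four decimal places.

Present value of the stream is 27·δ + 39·δ². Indifference gives 27δ + 39δ² = 40.49.
So 39δ² + 27δ − 40.49 = 0.
The positive root is δ = [−27 + √(27² + 4·39·40.49)] / (2·39) = (−27 + 83.937)/78 ≈ 0.7300.

δ ≈ 0.7300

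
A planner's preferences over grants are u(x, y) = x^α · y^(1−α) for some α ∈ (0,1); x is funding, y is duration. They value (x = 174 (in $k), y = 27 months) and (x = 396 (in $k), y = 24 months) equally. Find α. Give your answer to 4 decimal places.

α ≈ 0.1253

The Cobb–Douglas utilities coincide, so 174^α·27^(1−α) = 396^α·24^(1−α).
Taking logs: α·ln 174 + (1−α)·ln 27 = α·ln 396 + (1−α)·ln 24, i.e. α·-0.8223589 = (1−α)·-0.1177830.
With A = -0.8223589 and B = -0.1177830: α·A = (1−α)·B, so α = B/(A+B) = -0.1177830/-0.9401419 ≈ 0.1253.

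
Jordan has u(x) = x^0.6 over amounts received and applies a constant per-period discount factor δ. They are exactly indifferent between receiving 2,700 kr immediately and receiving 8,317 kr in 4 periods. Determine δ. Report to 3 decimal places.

δ ≈ 0.845

The payoff in 4 periods is discounted by δ^4, so u(2700) = δ^4·u(8317) and δ^4 = u(2700)/u(8317).
With u(x) = x^0.6: δ^4 = 2700^0.6/8317^0.6 = (2700/8317)^0.6 = 0.50914.
Hence δ = (0.50914)^(1/4) = 0.84471.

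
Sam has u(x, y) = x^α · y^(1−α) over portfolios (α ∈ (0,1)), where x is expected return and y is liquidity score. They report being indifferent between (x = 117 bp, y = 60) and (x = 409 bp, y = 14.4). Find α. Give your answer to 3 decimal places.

Set the two utilities equal: 117^α·60^(1−α) = 409^α·14.4^(1−α).
(117/409)^α = (14.4/60)^(1−α); take logs: α·ln(117/409) = (1−α)·ln(14.4/60), i.e. α·-1.251541 = (1−α)·-1.427116.
So α/(1−α) = (-1.427116)/(-1.251541) = 1.140287, and α = 1.140287/2.140287 ≈ 0.533.

α ≈ 0.533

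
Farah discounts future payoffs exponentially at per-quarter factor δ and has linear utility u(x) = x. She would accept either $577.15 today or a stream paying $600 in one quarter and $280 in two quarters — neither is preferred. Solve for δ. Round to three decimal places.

δ ≈ 0.720

Present value of the stream is 600·δ + 280·δ². Indifference gives 600δ + 280δ² = 577.15.
So 280δ² + 600δ − 577.15 = 0.
By the quadratic formula (taking the positive root), δ = (−600 + √1006408.00) / 560 ≈ 0.720.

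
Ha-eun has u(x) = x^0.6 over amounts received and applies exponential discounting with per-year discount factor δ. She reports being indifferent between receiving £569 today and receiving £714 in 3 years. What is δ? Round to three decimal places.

δ ≈ 0.956

Equating discounted utilities: u(569) = δ^3·u(714) ⇒ δ^3 = u(569)/u(714).
With u(x) = x^0.6: δ^3 = 569^0.6/714^0.6 = (569/714)^0.6 = 0.87267.
Taking the cube root: δ = 0.87267^(1/3) ≈ 0.956.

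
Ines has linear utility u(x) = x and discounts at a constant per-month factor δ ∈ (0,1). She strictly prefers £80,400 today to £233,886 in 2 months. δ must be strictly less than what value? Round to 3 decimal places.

δ < 0.586

Comparing present values: 80400 > δ^2·233886.
Dividing by 233886: δ^2 < 0.34376. Both sides are positive, so the square root keeps the direction.
δ < (80400/233886)^(1/2) ≈ 0.586.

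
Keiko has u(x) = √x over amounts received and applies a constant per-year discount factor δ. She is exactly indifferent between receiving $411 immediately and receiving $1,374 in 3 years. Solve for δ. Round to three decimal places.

δ ≈ 0.818

Indifference means u(411) = δ^3 · u(1374), so δ^3 = u(411)/u(1374).
Since u(x) = √x, δ^3 = √(411/1374) = 0.54692.
Hence δ = (0.54692)^(1/3) = 0.81779.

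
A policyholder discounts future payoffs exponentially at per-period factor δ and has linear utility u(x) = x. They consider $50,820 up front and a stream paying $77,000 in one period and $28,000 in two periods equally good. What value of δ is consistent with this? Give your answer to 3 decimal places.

Equating present values: 50820 = 77000δ + 28000δ².
Rearranged: 28000δ² + 77000δ − 50820 = 0.
The positive root is δ = [−77000 + √(77000² + 4·28000·50820)] / (2·28000) = (−77000 + 107800.000)/56000 ≈ 0.550.

δ ≈ 0.550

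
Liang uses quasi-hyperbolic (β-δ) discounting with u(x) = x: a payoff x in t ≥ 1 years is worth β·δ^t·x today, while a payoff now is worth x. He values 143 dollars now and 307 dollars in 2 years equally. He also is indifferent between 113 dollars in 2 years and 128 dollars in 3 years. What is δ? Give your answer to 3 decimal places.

δ ≈ 0.883

The second indifference involves only future payoffs, so β cancels: β·δ^2·113 = β·δ^3·128, giving δ = 113/128 = 0.88281.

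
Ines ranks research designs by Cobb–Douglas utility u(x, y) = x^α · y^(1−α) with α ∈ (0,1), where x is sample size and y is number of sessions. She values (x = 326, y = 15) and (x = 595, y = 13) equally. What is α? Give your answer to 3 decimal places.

α ≈ 0.192

Set the two utilities equal: 326^α·15^(1−α) = 595^α·13^(1−α).
Rearrange to (326/595)^α = (13/15)^(1−α) and take logs: α·-0.601664 = (1−α)·-0.143101.
So α/(1−α) = (-0.143101)/(-0.601664) = 0.237842, and α = 0.237842/1.237842 ≈ 0.192.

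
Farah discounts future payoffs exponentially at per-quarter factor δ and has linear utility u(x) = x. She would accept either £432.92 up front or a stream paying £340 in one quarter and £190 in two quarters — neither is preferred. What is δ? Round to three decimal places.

Equating present values: 432.92 = 340δ + 190δ².
So 190δ² + 340δ − 432.92 = 0.
The positive root is δ = [−340 + √(340² + 4·190·432.92)] / (2·190) = (−340 + 666.798)/380 ≈ 0.860.

δ ≈ 0.860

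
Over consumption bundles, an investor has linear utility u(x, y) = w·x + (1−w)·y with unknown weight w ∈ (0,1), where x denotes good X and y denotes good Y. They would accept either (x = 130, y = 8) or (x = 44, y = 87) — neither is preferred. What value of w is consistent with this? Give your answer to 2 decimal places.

Equating utilities: w·130 + (1−w)·8 = w·44 + (1−w)·87.
Rearranging, 86·w − 79·(1−w) = 0.
Hence w = 79/(86+79) = 79/165 = 0.48.

w = 0.48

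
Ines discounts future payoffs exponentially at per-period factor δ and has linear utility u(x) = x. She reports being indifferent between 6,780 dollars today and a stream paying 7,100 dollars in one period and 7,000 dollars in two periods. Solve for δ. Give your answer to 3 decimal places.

δ ≈ 0.600

Equating present values: 6780 = 7100δ + 7000δ².
That is, 7000δ² + 7100δ − 6780 = 0, a quadratic in δ.
δ = (−7100 + √(7100² + 4·7000·6780)) / (2·7000) = (−7100 + √240250000.00) / 14000 ≈ 0.600.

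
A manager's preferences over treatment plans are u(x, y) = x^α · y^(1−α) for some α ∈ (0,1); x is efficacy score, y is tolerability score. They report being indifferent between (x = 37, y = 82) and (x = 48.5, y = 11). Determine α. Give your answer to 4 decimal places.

The Cobb–Douglas utilities coincide, so 37^α·82^(1−α) = 48.5^α·11^(1−α).
Rearrange to (37/48.5)^α = (11/82)^(1−α) and take logs: α·-0.2706459 = (1−α)·-2.0088240.
Thus α·(-2.2794699) = -2.0088240, so α = -2.0088240/-2.2794699 ≈ 0.8813.

α ≈ 0.8813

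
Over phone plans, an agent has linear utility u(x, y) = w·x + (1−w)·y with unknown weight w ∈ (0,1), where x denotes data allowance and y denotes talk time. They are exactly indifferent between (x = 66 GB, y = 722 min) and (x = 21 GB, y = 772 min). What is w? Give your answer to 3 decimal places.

u(66,722) = u(21,772) means w·66 + (1−w)·722 = w·21 + (1−w)·772.
w·(66−21) = (1−w)·(772−722), i.e. w·45 = (1−w)·50.
The marginal rate of substitution is 50/45, so w = 50/(45+50) = 0.526.

w = 0.526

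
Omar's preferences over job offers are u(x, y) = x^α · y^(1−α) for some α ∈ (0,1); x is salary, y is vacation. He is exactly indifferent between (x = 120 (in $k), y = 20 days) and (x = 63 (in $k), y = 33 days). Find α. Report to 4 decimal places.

α ≈ 0.4373

Set the two utilities equal: 120^α·20^(1−α) = 63^α·33^(1−α).
Rearrange to (120/63)^α = (33/20)^(1−α) and take logs: α·0.6443570 = (1−α)·0.5007753.
So α/(1−α) = (0.5007753)/(0.6443570) = 0.7771706, and α = 0.7771706/1.7771706 ≈ 0.4373.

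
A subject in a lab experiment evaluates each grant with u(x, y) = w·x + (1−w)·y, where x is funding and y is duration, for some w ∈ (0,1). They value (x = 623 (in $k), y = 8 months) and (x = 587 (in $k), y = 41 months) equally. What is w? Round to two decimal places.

w = 0.48

u(623,8) = u(587,41) means w·623 + (1−w)·8 = w·587 + (1−w)·41.
Rearranging, 36·w − 33·(1−w) = 0.
Hence w = 33/(36+33) = 33/69 = 0.48.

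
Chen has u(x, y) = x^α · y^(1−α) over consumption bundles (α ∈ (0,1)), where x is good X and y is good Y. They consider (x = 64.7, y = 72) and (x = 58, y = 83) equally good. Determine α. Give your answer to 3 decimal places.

α ≈ 0.565

Set the two utilities equal: 64.7^α·72^(1−α) = 58^α·83^(1−α).
Taking logs: α·ln 64.7 + (1−α)·ln 72 = α·ln 58 + (1−α)·ln 83, i.e. α·0.109318 = (1−α)·0.142174.
So α/(1−α) = (0.142174)/(0.109318) = 1.300554, and α = 1.300554/2.300554 ≈ 0.565.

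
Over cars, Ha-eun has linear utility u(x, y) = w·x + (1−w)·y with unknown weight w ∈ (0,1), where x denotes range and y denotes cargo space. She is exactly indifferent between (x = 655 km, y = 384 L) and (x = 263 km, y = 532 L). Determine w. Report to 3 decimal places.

w = 0.274

u(655,384) = u(263,532) means w·655 + (1−w)·384 = w·263 + (1−w)·532.
Rearranging, 392·w − 148·(1−w) = 0.
The marginal rate of substitution is 148/392, so w = 148/(392+148) = 0.274.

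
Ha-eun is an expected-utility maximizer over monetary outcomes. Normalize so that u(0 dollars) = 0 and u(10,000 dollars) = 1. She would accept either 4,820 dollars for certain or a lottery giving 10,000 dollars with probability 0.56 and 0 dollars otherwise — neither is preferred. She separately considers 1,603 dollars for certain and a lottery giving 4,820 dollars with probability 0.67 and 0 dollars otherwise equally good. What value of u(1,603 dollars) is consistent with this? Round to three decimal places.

0.375

First, u(4,820 dollars) = 0.56·u(10,000 dollars) + 0.44·u(0 dollars) = 0.56.
The second indifference gives u(1,603 dollars) = 0.67·u(4,820 dollars) + 0.33·u(0 dollars) = 0.67·0.56 + 0.33·0.00 = 0.3752.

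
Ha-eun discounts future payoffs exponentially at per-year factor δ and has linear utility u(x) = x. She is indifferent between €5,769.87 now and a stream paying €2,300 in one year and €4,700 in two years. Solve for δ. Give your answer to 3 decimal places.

δ ≈ 0.890

Present value of the stream is 2300·δ + 4700·δ². Indifference gives 2300δ + 4700δ² = 5769.87.
So 4700δ² + 2300δ − 5769.87 = 0.
δ = (−2300 + √(2300² + 4·4700·5769.87)) / (2·4700) = (−2300 + √113763556.00) / 9400 ≈ 0.890.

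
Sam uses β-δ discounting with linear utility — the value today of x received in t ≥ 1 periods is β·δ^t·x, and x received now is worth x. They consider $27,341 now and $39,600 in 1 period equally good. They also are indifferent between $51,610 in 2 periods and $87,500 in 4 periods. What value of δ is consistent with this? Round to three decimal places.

δ ≈ 0.768

Both payoffs in the second observation are in the future, so β drops out: δ^2·51610 = δ^4·87500 ⇒ δ^2 = 51610/87500 = 0.58983, so δ = 0.76800.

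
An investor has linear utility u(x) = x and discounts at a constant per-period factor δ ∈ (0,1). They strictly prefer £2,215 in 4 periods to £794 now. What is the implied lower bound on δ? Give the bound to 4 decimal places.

The preference means 794 < δ^4·2215.
Hence δ^4 > 794/2215 = 0.35847, and x ↦ x^(1/4) is increasing on (0,∞).
δ > (794/2215)^(1/4) ≈ 0.7738.

δ > 0.7738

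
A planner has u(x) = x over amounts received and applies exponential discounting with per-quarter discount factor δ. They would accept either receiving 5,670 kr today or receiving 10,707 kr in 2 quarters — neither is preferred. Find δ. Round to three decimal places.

δ ≈ 0.728

Indifference means u(5670) = δ^2 · u(10707), so δ^2 = u(5670)/u(10707).
With u(x) = x: δ^2 = 5670/10707 = 0.52956.
So δ = 0.52956^(1/2) ≈ 0.728.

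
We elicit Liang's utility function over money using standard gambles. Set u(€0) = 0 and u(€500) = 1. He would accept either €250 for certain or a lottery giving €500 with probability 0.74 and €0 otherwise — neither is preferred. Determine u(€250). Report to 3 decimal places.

The indifference gives u(€250) = 0.74·u(€500) + 0.26·u(€0) = 0.74·1 + 0.26·0 = 0.74.

0.740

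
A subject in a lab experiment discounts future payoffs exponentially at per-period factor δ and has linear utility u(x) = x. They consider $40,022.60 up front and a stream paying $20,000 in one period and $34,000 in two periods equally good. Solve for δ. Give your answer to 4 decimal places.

Present value of the stream is 20000·δ + 34000·δ². Indifference gives 20000δ + 34000δ² = 40022.60.
So 34000δ² + 20000δ − 40022.60 = 0.
δ = (−20000 + √(20000² + 4·34000·40022.60)) / (2·34000) = (−20000 + √5843073600.00) / 68000 ≈ 0.8300.

δ ≈ 0.8300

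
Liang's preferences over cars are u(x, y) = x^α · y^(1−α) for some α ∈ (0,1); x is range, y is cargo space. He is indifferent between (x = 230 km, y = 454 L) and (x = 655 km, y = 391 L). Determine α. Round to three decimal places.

α ≈ 0.125

Set the two utilities equal: 230^α·454^(1−α) = 655^α·391^(1−α).
Taking logs: α·ln 230 + (1−α)·ln 454 = α·ln 655 + (1−α)·ln 391, i.e. α·-1.046556 = (1−α)·-0.149390.
Thus α·(-1.195946) = -0.149390, so α = -0.149390/-1.195946 ≈ 0.125.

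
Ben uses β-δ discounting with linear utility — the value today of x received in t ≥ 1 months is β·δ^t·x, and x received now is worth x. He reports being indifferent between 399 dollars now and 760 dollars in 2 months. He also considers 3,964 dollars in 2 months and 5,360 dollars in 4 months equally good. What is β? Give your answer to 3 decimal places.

Both payoffs in the second observation are in the future, so β drops out: δ^2·3964 = δ^4·5360 ⇒ δ^2 = 3964/5360 = 0.73955, so δ = 0.85997.
Now use the now-vs-future pair: 399 = β·δ^2·760 gives β = 399/(0.73955·760) ≈ 0.710.

β ≈ 0.710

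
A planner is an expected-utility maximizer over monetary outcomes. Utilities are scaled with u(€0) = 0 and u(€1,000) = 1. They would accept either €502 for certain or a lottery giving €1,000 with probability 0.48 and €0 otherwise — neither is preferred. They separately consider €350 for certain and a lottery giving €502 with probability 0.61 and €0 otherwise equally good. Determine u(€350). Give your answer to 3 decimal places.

0.293

First, u(€502) = 0.48·u(€1,000) + 0.52·u(€0) = 0.48.
Then u(€350) = 0.61·u(€502) + 0.39·u(€0) = 0.61·0.48 + 0.39·0.00 = 0.2928.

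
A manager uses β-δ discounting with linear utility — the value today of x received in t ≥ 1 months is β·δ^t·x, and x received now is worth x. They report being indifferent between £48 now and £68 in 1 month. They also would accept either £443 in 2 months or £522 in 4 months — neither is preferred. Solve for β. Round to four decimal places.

From the later pair, β·δ^2·443 = β·δ^4·522; dividing through, δ^2 = 443/522 = 0.84866, so δ = 0.92123.
Substituting δ into 48 = β·δ·68: β = 48/(62.643) ≈ 0.7662.

β ≈ 0.7662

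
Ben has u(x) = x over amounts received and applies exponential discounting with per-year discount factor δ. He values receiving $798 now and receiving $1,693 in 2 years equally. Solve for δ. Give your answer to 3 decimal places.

δ ≈ 0.687

Indifference means u(798) = δ^2 · u(1693), so δ^2 = u(798)/u(1693).
With u(x) = x: δ^2 = 798/1693 = 0.47135.
Taking the square root: δ = 0.47135^(1/2) ≈ 0.687.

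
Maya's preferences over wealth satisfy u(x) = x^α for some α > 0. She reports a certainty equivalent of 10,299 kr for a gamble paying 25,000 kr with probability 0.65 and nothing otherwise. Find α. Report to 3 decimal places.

α ≈ 0.486

EU(lottery) = 0.65·25000^α + 0.35·0 = 0.65·25000^α.
Indifference: 10299^α = 0.65·25000^α, so (10299/25000)^α = 0.65.
α = ln(0.65) / ln(10299/25000) = -0.430783/-0.886829 ≈ 0.486.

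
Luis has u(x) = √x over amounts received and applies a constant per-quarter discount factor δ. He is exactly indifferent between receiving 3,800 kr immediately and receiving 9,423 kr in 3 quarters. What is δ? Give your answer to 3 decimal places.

δ ≈ 0.860

Indifference means u(3800) = δ^3 · u(9423), so δ^3 = u(3800)/u(9423).
With u(x) = √x: δ^3 = √3800/√9423 = √(3800/9423) = 0.63503.
Taking the cube root: δ = 0.63503^(1/3) ≈ 0.860.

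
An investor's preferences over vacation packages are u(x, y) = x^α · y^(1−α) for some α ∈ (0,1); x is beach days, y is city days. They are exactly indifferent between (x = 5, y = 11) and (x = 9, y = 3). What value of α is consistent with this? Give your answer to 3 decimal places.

Indifference: 5^α · 11^(1−α) = 9^α · 3^(1−α).
Rearrange to (5/9)^α = (3/11)^(1−α) and take logs: α·-0.587787 = (1−α)·-1.299283.
With A = -0.587787 and B = -1.299283: α·A = (1−α)·B, so α = B/(A+B) = -1.299283/-1.887070 ≈ 0.689.

α ≈ 0.689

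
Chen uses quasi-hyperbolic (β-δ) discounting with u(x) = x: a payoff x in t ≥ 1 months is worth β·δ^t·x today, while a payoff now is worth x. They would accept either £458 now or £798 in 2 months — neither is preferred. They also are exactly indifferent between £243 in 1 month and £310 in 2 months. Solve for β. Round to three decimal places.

β ≈ 0.934

From the later pair, β·δ^1·243 = β·δ^2·310; dividing through, δ = 243/310 = 0.78387.
The first indifference: 458 = β·δ^2·798, so β = 458/(δ^2·798) = 458/(0.61445·798) ≈ 0.934.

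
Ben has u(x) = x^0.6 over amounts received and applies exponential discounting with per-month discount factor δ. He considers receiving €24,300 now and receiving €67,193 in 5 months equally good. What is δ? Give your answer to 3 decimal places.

The payoff in 5 months is discounted by δ^5, so u(24300) = δ^5·u(67193) and δ^5 = u(24300)/u(67193).
With u(x) = x^0.6: δ^5 = 24300^0.6/67193^0.6 = (24300/67193)^0.6 = 0.54321.
So δ = 0.54321^(1/5) ≈ 0.885.

δ ≈ 0.885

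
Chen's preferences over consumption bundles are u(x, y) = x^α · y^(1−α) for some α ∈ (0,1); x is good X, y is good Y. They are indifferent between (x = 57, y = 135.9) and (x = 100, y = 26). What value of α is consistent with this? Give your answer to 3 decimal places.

Set the two utilities equal: 57^α·135.9^(1−α) = 100^α·26^(1−α).
Rearrange to (57/100)^α = (26/135.9)^(1−α) and take logs: α·-0.562119 = (1−α)·-1.653823.
So α/(1−α) = (-1.653823)/(-0.562119) = 2.942123, and α = 2.942123/3.942123 ≈ 0.746.

α ≈ 0.746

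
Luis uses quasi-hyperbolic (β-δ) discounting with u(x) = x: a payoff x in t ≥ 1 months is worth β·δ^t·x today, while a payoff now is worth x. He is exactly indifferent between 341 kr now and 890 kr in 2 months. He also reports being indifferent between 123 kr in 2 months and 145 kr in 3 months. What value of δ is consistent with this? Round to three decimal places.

From the later pair, β·δ^2·123 = β·δ^3·145; dividing through, δ = 123/145 = 0.84828.

δ ≈ 0.848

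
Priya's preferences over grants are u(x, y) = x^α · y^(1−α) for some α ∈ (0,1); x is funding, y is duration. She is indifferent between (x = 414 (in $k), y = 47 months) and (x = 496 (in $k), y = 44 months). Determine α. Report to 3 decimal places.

α ≈ 0.267

The Cobb–Douglas utilities coincide, so 414^α·47^(1−α) = 496^α·44^(1−α).
Taking logs: α·ln 414 + (1−α)·ln 47 = α·ln 496 + (1−α)·ln 44, i.e. α·-0.180710 = (1−α)·-0.065958.
So α/(1−α) = (-0.065958)/(-0.180710) = 0.364994, and α = 0.364994/1.364994 ≈ 0.267.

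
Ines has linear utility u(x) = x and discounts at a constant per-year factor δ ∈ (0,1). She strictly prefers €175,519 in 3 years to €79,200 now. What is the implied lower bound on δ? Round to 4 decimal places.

Under u(x) = x this choice says 79200 < δ^3·175519.
So δ^3 > 79200/175519 = 0.45123; taking the cube root of both positive sides preserves the inequality.
δ > (79200/175519)^(1/3) ≈ 0.7670.

δ > 0.7670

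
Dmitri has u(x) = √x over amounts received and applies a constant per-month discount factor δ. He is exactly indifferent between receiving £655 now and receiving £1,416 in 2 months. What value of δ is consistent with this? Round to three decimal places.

Indifference means u(655) = δ^2 · u(1416), so δ^2 = u(655)/u(1416).
Since u(x) = √x, δ^2 = √(655/1416) = 0.68013.
Hence δ = (0.68013)^(1/2) = 0.82470.

δ ≈ 0.825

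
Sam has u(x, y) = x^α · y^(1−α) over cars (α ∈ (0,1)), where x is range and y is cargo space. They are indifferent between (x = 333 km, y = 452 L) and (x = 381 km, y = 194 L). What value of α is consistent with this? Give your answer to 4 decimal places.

Indifference: 333^α · 452^(1−α) = 381^α · 194^(1−α).
(333/381)^α = (194/452)^(1−α); take logs: α·ln(333/381) = (1−α)·ln(194/452), i.e. α·-0.1346569 = (1−α)·-0.8458240.
With A = -0.1346569 and B = -0.8458240: α·A = (1−α)·B, so α = B/(A+B) = -0.8458240/-0.9804809 ≈ 0.8627.

α ≈ 0.8627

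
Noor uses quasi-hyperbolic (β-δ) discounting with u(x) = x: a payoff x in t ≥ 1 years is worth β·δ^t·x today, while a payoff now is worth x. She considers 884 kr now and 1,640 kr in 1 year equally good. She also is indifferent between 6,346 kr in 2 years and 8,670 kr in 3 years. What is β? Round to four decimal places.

Both payoffs in the second observation are in the future, so β drops out: δ^2·6346 = δ^3·8670 ⇒ δ = 6346/8670 = 0.73195.
The first indifference: 884 = β·δ·1640, so β = 884/(δ·1640) = 884/(0.73195·1640) ≈ 0.7364.

β ≈ 0.7364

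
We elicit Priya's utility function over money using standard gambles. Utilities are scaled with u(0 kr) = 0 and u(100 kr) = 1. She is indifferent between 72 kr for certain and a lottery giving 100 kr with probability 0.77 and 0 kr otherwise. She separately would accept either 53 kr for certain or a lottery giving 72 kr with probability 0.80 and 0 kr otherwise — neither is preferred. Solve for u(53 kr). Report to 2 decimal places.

The first gamble pins u(72 kr): it must equal 0.77·1 + 0.23·0 = 0.77.
Then u(53 kr) = 0.80·u(72 kr) + 0.20·u(0 kr) = 0.80·0.77 + 0.20·0.00 = 0.6160.

0.62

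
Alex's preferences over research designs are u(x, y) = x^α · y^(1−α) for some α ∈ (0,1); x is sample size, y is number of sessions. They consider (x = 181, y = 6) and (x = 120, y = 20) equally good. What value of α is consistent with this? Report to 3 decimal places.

Indifference: 181^α · 6^(1−α) = 120^α · 20^(1−α).
(181/120)^α = (20/6)^(1−α); take logs: α·ln(181/120) = (1−α)·ln(20/6), i.e. α·0.411005 = (1−α)·1.203973.
With A = 0.411005 and B = 1.203973: α·A = (1−α)·B, so α = B/(A+B) = 1.203973/1.614978 ≈ 0.746.

α ≈ 0.746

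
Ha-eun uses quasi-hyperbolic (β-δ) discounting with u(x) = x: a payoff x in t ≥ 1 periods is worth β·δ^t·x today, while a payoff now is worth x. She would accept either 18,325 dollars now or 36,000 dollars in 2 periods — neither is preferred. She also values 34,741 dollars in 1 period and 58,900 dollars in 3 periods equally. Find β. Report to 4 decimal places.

Both payoffs in the second observation are in the future, so β drops out: δ^1·34741 = δ^3·58900 ⇒ δ^2 = 34741/58900 = 0.58983, so δ = 0.76800.
Now use the now-vs-future pair: 18325 = β·δ^2·36000 gives β = 18325/(0.58983·36000) ≈ 0.8630.

β ≈ 0.8630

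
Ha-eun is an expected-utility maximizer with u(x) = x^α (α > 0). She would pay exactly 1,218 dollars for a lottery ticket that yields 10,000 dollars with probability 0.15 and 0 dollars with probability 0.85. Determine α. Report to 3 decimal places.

α ≈ 0.901

The lottery's expected utility is 0.15·u(10000) + 0.85·u(0) = 0.15·10000^α (since u(0) = 0 for α > 0).
Equating: 1218^α = 0.15·10000^α, i.e. 0.1218^α = 0.15.
α = ln(0.15) / ln(1218/10000) = -1.897120/-2.105375 ≈ 0.901.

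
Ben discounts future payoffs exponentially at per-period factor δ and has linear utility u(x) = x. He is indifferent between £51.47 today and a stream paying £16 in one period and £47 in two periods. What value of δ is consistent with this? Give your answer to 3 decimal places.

δ ≈ 0.890

Equating present values: 51.47 = 16δ + 47δ².
So 47δ² + 16δ − 51.47 = 0.
δ = (−16 + √(16² + 4·47·51.47)) / (2·47) = (−16 + √9932.36) / 94 ≈ 0.890.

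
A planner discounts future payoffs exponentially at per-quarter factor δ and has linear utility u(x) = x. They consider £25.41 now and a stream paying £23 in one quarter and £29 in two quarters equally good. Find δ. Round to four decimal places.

δ ≈ 0.6200

Present value of the stream is 23·δ + 29·δ². Indifference gives 23δ + 29δ² = 25.41.
Rearranged: 29δ² + 23δ − 25.41 = 0.
By the quadratic formula (taking the positive root), δ = (−23 + √3476.56) / 58 ≈ 0.6200.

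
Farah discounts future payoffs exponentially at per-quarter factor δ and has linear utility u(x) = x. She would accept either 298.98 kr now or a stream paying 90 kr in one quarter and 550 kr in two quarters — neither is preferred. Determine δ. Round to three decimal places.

δ ≈ 0.660

Equating present values: 298.98 = 90δ + 550δ².
Rearranged: 550δ² + 90δ − 298.98 = 0.
The positive root is δ = [−90 + √(90² + 4·550·298.98)] / (2·550) = (−90 + 816.000)/1100 ≈ 0.660.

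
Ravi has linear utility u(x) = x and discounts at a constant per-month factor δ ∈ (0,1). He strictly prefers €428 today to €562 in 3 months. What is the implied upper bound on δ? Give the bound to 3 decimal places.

δ < 0.913

The preference means 428 > δ^3·562.
Dividing by 562: δ^3 < 0.76157. Both sides are positive, so the cube root keeps the direction.
δ < (428/562)^(1/3) ≈ 0.913.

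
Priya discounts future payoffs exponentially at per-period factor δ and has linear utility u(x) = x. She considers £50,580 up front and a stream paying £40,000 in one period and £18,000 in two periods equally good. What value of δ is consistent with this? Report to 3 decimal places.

δ ≈ 0.900

Equating present values: 50580 = 40000δ + 18000δ².
Rearranged: 18000δ² + 40000δ − 50580 = 0.
The positive root is δ = [−40000 + √(40000² + 4·18000·50580)] / (2·18000) = (−40000 + 72400.000)/36000 ≈ 0.900.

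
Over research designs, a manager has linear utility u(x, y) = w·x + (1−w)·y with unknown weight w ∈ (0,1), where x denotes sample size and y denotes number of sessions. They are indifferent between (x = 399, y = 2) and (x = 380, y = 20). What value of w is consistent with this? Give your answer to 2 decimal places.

Equating utilities: w·399 + (1−w)·2 = w·380 + (1−w)·20.
w·(399−380) = (1−w)·(20−2), i.e. w·19 = (1−w)·18.
Hence w = 18/(19+18) = 18/37 = 0.49.

w = 0.49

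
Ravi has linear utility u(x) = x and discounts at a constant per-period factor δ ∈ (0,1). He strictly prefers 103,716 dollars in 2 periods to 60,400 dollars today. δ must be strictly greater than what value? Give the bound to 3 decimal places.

δ > 0.763

Comparing present values: 60400 < δ^2·103716.
Dividing by 103716: δ^2 > 0.58236. Both sides are positive, so the square root keeps the direction.
δ > 0.58236^(1/2) = 0.763.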